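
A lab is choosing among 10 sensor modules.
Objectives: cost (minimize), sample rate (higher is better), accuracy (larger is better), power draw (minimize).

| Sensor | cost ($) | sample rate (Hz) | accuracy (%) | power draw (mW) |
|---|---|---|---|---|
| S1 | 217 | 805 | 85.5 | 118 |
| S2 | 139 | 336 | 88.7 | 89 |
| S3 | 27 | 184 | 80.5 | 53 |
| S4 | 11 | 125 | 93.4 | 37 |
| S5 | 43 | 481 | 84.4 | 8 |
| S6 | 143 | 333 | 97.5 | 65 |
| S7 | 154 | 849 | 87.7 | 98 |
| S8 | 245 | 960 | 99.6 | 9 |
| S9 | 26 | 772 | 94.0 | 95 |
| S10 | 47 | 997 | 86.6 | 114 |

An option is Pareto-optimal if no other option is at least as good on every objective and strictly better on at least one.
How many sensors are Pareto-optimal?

S1: dominated by S7 (cost 154≤217, sample rate 849≥805, accuracy 87.7≥85.5, power draw 98≤118).
S2: not dominated.
S3: not dominated.
S4: not dominated (best cost).
S5: not dominated (best power draw).
S6: not dominated.
S7: not dominated.
S8: not dominated (best accuracy).
S9: not dominated.
S10: not dominated (best sample rate).
Pareto-optimal: S2, S3, S4, S5, S6, S7, S8, S9, S10 → 9.

9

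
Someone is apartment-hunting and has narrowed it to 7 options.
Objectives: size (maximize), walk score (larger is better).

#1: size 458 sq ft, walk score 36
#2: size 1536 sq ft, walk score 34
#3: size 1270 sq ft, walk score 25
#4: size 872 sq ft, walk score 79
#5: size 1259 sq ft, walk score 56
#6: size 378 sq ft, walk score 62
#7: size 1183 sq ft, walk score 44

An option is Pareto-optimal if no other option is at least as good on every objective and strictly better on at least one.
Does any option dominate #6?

#4 vs #6: size 872≥378, walk score 79≥62 — #4 is at least as good on every objective and strictly better on at least one, so #4 dominates #6.

Yes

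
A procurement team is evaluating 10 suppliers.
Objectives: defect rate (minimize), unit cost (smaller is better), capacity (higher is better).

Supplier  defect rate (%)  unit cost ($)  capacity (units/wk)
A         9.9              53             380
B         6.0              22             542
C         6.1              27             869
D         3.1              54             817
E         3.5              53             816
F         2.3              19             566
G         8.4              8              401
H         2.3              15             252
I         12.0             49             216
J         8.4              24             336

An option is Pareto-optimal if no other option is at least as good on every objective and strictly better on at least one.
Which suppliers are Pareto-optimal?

C, D, E, F, G, H

A: dominated by B (defect rate 6.0≤9.9, unit cost 22≤53, capacity 542≥380).
B: dominated by F (defect rate 2.3≤6.0, unit cost 19≤22, capacity 566≥542).
C: not dominated (best capacity).
D: not dominated.
E: not dominated.
F: not dominated.
G: not dominated (best unit cost).
H: not dominated.
I: dominated by B (defect rate 6.0≤12.0, unit cost 22≤49, capacity 542≥216).
J: dominated by B (defect rate 6.0≤8.4, unit cost 22≤24, capacity 542≥336).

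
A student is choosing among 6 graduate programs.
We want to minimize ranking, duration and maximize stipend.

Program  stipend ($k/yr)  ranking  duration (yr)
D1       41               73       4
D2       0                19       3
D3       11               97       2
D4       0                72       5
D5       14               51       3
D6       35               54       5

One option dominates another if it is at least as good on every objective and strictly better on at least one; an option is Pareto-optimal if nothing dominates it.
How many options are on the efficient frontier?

D1: not dominated (best stipend).
D2: not dominated (best ranking).
D3: not dominated (best duration).
D4: dominated by D2 (stipend 0≥0, ranking 19≤72, duration 3≤5).
D5: not dominated.
D6: not dominated.
Pareto-optimal: D1, D2, D3, D5, D6 → 5.

5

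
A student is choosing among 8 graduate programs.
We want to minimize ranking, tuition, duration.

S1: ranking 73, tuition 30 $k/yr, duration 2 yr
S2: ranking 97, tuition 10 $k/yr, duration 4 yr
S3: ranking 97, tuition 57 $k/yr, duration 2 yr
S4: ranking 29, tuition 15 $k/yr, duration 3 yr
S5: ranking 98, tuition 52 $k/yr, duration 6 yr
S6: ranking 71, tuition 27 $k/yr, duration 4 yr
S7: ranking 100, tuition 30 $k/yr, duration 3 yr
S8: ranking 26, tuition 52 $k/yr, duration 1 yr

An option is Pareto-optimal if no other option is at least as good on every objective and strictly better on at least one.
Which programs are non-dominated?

S1, S2, S4, S8

S1: not dominated.
S2: not dominated (best tuition).
S3: dominated by S1 (ranking 73≤97, tuition 30≤57, duration 2≤2).
S4: not dominated.
S5: dominated by S1 (ranking 73≤98, tuition 30≤52, duration 2≤6).
S6: dominated by S4 (ranking 29≤71, tuition 15≤27, duration 3≤4).
S7: dominated by S1 (ranking 73≤100, tuition 30≤30, duration 2≤3).
S8: not dominated (best ranking).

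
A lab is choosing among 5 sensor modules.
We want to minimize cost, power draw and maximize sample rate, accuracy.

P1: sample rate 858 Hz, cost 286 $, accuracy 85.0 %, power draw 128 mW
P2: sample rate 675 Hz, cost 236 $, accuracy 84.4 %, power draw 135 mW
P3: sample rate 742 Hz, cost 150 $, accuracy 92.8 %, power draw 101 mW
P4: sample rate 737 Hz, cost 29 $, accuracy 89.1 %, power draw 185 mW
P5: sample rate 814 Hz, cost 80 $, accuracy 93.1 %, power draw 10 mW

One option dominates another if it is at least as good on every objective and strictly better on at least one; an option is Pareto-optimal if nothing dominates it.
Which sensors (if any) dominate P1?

P2: worse on sample rate (675 vs 858).
P3: worse on sample rate (742 vs 858).
P4: worse on sample rate (737 vs 858).
P5: worse on sample rate (814 vs 858).
No option dominates P1.

none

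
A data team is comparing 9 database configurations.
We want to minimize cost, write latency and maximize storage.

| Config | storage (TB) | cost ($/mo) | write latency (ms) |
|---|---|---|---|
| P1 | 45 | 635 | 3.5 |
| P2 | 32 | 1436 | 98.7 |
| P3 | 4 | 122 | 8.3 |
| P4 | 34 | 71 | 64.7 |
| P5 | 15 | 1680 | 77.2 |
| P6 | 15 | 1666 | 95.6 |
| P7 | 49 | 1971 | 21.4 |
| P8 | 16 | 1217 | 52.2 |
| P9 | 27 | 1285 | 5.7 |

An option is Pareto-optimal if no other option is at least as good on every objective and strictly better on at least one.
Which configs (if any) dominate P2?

P1, P4

P1: storage 45≥32, cost 635≤1436, write latency 3.5≤98.7 — dominates P2.
P4: storage 34≥32, cost 71≤1436, write latency 64.7≤98.7 — dominates P2.
Others (P3, P5, P6, P7, P8, P9) are each worse than P2 on at least one objective.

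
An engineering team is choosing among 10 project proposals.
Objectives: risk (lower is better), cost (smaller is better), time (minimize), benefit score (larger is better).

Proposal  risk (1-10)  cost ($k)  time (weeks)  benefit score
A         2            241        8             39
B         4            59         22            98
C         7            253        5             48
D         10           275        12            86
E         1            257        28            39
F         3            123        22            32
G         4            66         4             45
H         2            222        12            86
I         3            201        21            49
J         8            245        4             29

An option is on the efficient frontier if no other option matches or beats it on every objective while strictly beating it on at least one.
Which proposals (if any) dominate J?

G: risk 4≤8, cost 66≤245, time 4≤4, benefit score 45≥29 — dominates J.
Others (A, B, C, D, E, F, H, I) are each worse than J on at least one objective.

G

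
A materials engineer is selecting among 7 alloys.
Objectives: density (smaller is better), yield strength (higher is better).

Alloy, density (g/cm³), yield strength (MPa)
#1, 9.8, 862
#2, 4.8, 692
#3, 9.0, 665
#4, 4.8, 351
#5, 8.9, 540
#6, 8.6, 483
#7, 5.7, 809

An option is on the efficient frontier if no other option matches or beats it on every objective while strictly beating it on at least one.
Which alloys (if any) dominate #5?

#2: density 4.8≤8.9, yield strength 692≥540 — dominates #5.
#7: density 5.7≤8.9, yield strength 809≥540 — dominates #5.
Others (#1, #3, #4, #6) are each worse than #5 on at least one objective.

#2, #7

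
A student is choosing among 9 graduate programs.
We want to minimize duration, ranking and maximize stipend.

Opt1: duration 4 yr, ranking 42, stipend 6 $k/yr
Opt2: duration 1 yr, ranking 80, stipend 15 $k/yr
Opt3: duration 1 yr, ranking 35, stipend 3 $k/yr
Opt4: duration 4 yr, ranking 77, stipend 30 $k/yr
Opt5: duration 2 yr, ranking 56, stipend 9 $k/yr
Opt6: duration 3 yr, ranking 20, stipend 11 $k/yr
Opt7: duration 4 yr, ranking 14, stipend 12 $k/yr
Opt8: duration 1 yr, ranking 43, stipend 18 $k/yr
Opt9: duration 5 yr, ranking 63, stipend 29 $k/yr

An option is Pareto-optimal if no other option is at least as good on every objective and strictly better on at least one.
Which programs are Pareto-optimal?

Opt1: dominated by Opt6 (duration 3≤4, ranking 20≤42, stipend 11≥6).
Opt2: dominated by Opt8 (duration 1≤1, ranking 43≤80, stipend 18≥15).
Opt3: not dominated.
Opt4: not dominated (best stipend).
Opt5: dominated by Opt8 (duration 1≤2, ranking 43≤56, stipend 18≥9).
Opt6: not dominated.
Opt7: not dominated (best ranking).
Opt8: not dominated.
Opt9: not dominated.

Opt3, Opt4, Opt6, Opt7, Opt8, Opt9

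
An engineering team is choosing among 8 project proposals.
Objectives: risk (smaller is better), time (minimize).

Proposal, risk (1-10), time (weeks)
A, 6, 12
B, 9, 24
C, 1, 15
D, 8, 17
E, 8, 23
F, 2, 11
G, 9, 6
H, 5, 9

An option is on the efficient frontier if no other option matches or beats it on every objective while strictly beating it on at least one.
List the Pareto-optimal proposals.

C, F, G, H

A: dominated by F (risk 2≤6, time 11≤12).
B: dominated by A (risk 6≤9, time 12≤24).
C: not dominated (best risk).
D: dominated by A (risk 6≤8, time 12≤17).
E: dominated by A (risk 6≤8, time 12≤23).
F: not dominated.
G: not dominated (best time).
H: not dominated.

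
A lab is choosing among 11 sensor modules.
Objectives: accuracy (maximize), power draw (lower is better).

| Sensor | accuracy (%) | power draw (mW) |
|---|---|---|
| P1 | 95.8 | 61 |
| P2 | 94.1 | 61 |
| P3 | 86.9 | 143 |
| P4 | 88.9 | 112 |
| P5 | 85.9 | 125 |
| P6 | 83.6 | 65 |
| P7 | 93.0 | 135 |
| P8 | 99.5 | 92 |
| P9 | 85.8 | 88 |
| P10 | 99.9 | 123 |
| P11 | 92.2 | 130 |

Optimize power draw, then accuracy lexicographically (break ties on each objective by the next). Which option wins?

First minimize power draw: best is 61, kept {P1, P2}.
Then maximize accuracy: best is 95.8, kept {P1}.

P1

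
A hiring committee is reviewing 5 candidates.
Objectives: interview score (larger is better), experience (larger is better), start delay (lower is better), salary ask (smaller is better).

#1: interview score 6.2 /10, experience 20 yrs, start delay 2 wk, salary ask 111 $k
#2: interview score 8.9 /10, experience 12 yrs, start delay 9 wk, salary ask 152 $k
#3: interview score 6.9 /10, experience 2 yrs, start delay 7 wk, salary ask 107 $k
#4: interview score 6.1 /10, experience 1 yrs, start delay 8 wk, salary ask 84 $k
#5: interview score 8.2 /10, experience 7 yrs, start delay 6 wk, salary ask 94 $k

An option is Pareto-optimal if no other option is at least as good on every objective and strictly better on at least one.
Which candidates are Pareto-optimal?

#1, #2, #4, #5

#1: not dominated (best experience).
#2: not dominated (best interview score).
#3: dominated by #5 (interview score 8.2≥6.9, experience 7≥2, start delay 6≤7, salary ask 94≤107).
#4: not dominated (best salary ask).
#5: not dominated.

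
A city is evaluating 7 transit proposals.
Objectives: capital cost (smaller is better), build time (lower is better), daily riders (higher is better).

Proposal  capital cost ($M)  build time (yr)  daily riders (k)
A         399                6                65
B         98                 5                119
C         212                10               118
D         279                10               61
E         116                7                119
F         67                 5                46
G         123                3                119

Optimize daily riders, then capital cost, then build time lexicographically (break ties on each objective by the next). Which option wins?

First maximize daily riders: best is 119, kept {B, E, G}.
Then minimize capital cost: best is 98, kept {B}.

B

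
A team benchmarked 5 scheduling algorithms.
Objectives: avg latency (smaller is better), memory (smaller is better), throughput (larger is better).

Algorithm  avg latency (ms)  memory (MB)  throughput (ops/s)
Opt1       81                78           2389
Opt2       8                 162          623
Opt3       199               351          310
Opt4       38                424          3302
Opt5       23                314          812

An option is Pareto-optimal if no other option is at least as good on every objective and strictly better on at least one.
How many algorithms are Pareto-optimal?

Opt1: not dominated (best memory).
Opt2: not dominated (best avg latency).
Opt3: dominated by Opt1 (avg latency 81≤199, memory 78≤351, throughput 2389≥310).
Opt4: not dominated (best throughput).
Opt5: not dominated.
Pareto-optimal: Opt1, Opt2, Opt4, Opt5 → 4.

4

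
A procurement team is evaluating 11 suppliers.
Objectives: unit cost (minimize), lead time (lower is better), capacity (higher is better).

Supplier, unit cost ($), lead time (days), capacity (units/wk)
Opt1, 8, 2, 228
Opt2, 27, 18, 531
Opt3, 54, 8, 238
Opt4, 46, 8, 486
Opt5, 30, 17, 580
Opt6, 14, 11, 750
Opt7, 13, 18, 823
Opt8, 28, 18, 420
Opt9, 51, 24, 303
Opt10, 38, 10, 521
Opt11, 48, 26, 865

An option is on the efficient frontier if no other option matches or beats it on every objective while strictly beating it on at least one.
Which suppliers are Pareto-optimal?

Opt1: not dominated (best unit cost).
Opt2: dominated by Opt6 (unit cost 14≤27, lead time 11≤18, capacity 750≥531).
Opt3: dominated by Opt4 (unit cost 46≤54, lead time 8≤8, capacity 486≥238).
Opt4: not dominated.
Opt5: dominated by Opt6 (unit cost 14≤30, lead time 11≤17, capacity 750≥580).
Opt6: not dominated.
Opt7: not dominated.
Opt8: dominated by Opt2 (unit cost 27≤28, lead time 18≤18, capacity 531≥420).
Opt9: dominated by Opt2 (unit cost 27≤51, lead time 18≤24, capacity 531≥303).
Opt10: not dominated.
Opt11: not dominated (best capacity).

Opt1, Opt4, Opt6, Opt7, Opt10, Opt11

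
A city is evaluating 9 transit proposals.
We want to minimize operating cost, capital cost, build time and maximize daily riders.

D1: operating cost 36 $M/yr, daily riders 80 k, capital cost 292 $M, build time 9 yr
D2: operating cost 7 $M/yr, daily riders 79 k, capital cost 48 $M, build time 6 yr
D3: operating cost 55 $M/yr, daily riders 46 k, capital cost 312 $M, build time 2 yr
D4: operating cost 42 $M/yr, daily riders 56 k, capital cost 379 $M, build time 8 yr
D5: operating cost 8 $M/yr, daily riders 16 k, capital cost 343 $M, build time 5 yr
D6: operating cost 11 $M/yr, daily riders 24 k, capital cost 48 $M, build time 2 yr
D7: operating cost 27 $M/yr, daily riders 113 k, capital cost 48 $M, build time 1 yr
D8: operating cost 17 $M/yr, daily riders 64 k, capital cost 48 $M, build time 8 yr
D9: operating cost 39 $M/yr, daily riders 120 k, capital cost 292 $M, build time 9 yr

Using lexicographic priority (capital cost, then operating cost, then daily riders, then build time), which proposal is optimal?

First minimize capital cost: best is 48, kept {D2, D6, D7, D8}.
Then minimize operating cost: best is 7, kept {D2}.

D2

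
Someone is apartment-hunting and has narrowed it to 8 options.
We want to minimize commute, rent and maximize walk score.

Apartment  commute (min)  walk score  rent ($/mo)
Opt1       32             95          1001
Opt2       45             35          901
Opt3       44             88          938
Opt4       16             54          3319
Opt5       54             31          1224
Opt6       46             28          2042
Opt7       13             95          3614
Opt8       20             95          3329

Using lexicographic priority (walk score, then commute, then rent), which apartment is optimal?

Opt7

First maximize walk score: best is 95, kept {Opt1, Opt7, Opt8}.
Then minimize commute: best is 13, kept {Opt7}.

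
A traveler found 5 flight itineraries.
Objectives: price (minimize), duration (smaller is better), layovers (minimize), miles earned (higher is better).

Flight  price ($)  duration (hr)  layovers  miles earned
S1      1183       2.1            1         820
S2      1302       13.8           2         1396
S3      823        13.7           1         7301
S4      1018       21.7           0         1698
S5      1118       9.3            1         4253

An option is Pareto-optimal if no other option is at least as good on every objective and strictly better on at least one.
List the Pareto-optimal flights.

S1, S3, S4, S5

S1: not dominated (best duration).
S2: dominated by S3 (price 823≤1302, duration 13.7≤13.8, layovers 1≤2, miles earned 7301≥1396).
S3: not dominated (best price).
S4: not dominated (best layovers).
S5: not dominated.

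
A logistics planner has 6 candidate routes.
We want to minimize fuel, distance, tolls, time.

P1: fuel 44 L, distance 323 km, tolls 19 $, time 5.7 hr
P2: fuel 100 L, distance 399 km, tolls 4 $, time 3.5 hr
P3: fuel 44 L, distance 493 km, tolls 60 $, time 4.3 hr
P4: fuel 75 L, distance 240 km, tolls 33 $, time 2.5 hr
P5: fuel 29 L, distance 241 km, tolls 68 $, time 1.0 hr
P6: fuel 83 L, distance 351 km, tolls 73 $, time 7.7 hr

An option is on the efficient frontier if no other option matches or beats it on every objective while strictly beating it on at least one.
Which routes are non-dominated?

P1: not dominated.
P2: not dominated (best tolls).
P3: not dominated.
P4: not dominated (best distance).
P5: not dominated (best fuel).
P6: dominated by P1 (fuel 44≤83, distance 323≤351, tolls 19≤73, time 5.7≤7.7).

P1, P2, P3, P4, P5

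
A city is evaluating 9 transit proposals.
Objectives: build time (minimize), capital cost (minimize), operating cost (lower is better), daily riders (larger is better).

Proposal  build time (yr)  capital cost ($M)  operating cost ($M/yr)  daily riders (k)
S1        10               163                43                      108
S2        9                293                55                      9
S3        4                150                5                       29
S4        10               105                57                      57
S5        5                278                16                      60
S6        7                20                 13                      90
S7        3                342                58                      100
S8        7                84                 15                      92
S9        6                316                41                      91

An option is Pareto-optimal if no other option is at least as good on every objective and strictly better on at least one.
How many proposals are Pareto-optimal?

7

S1: not dominated (best daily riders).
S2: dominated by S3 (build time 4≤9, capital cost 150≤293, operating cost 5≤55, daily riders 29≥9).
S3: not dominated (best operating cost).
S4: dominated by S6 (build time 7≤10, capital cost 20≤105, operating cost 13≤57, daily riders 90≥57).
S5: not dominated.
S6: not dominated (best capital cost).
S7: not dominated (best build time).
S8: not dominated.
S9: not dominated.
Pareto-optimal: S1, S3, S5, S6, S7, S8, S9 → 7.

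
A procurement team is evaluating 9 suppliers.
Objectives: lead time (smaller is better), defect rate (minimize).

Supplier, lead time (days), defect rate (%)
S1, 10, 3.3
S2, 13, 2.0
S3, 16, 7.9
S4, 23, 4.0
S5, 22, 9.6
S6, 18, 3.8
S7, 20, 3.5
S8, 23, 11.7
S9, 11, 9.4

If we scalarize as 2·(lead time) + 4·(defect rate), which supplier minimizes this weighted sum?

S1

S1: 2·10 + 4·3.3 = 33.2
S2: 2·13 + 4·2.0 = 34.0
S3: 2·16 + 4·7.9 = 63.6
S4: 2·23 + 4·4.0 = 62.0
S5: 2·22 + 4·9.6 = 82.4
S6: 2·18 + 4·3.8 = 51.2
S7: 2·20 + 4·3.5 = 54.0
S8: 2·23 + 4·11.7 = 92.8
S9: 2·11 + 4·9.4 = 59.6
Lowest: S1 at 33.2.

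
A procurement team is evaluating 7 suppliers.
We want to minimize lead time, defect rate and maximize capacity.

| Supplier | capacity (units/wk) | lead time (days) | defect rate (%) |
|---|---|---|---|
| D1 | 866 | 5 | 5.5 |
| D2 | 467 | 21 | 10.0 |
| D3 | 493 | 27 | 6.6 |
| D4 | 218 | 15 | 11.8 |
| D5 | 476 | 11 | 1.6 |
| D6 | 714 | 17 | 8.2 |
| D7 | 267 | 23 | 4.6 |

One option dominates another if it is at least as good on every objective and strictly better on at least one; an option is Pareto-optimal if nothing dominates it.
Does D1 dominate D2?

Yes

D1 vs D2: capacity 866≥467, lead time 5≤21, defect rate 5.5≤10.0 — D1 is at least as good on every objective with at least one strict improvement.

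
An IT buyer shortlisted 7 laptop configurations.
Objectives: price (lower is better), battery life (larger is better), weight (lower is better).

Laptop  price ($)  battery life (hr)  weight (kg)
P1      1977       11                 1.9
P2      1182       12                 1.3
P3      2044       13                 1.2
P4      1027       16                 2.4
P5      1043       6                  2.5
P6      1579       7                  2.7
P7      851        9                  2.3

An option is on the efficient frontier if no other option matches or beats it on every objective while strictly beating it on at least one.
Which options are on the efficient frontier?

P2, P3, P4, P7

P1: dominated by P2 (price 1182≤1977, battery life 12≥11, weight 1.3≤1.9).
P2: not dominated.
P3: not dominated (best weight).
P4: not dominated (best battery life).
P5: dominated by P4 (price 1027≤1043, battery life 16≥6, weight 2.4≤2.5).
P6: dominated by P2 (price 1182≤1579, battery life 12≥7, weight 1.3≤2.7).
P7: not dominated (best price).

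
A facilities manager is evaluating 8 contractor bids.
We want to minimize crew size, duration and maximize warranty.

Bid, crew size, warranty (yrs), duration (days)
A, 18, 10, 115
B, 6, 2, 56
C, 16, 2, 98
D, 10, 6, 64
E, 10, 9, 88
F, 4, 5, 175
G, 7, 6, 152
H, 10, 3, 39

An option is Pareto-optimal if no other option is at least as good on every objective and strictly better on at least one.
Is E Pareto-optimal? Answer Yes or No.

Yes

A: worse on crew size (18 vs 10).
B: worse on warranty (2 vs 9).
C: worse on crew size (16 vs 10).
D: worse on warranty (6 vs 9).
F: worse on warranty (5 vs 9).
G: worse on warranty (6 vs 9).
H: worse on warranty (3 vs 9).
No option is at least as good as E on every objective and strictly better on one.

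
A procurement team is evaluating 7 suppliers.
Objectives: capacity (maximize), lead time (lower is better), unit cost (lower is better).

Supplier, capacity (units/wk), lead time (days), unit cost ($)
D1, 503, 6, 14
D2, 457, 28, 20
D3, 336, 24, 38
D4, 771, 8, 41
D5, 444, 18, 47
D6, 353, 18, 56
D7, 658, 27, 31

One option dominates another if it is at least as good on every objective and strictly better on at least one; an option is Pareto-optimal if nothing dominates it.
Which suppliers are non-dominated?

D1, D4, D7

D1: not dominated (best lead time).
D2: dominated by D1 (capacity 503≥457, lead time 6≤28, unit cost 14≤20).
D3: dominated by D1 (capacity 503≥336, lead time 6≤24, unit cost 14≤38).
D4: not dominated (best capacity).
D5: dominated by D1 (capacity 503≥444, lead time 6≤18, unit cost 14≤47).
D6: dominated by D1 (capacity 503≥353, lead time 6≤18, unit cost 14≤56).
D7: not dominated.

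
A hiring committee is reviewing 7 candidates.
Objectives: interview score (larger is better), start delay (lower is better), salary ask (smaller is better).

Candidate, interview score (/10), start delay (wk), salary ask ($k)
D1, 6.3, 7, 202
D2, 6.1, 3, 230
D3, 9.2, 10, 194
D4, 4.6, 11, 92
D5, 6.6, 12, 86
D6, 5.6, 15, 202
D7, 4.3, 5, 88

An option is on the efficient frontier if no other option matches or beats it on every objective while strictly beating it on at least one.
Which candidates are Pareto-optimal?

D1: not dominated.
D2: not dominated (best start delay).
D3: not dominated (best interview score).
D4: not dominated.
D5: not dominated (best salary ask).
D6: dominated by D1 (interview score 6.3≥5.6, start delay 7≤15, salary ask 202≤202).
D7: not dominated.

D1, D2, D3, D4, D5, D7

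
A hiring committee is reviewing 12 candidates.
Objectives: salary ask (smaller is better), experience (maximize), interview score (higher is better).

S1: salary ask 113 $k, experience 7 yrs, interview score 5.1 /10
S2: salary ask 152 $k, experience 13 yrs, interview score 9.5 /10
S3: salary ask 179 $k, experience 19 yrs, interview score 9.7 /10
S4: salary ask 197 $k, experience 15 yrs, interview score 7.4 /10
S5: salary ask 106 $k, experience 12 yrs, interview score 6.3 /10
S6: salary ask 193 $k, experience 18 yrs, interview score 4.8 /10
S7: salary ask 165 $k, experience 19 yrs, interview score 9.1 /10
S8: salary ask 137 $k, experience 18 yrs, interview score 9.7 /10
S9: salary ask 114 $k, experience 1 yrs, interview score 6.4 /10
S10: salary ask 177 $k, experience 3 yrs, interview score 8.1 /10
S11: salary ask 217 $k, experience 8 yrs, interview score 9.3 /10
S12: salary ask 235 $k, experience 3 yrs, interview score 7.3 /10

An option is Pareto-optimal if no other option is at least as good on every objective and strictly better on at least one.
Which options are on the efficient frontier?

S3, S5, S7, S8, S9

S1: dominated by S5 (salary ask 106≤113, experience 12≥7, interview score 6.3≥5.1).
S2: dominated by S8 (salary ask 137≤152, experience 18≥13, interview score 9.7≥9.5).
S3: not dominated.
S4: dominated by S3 (salary ask 179≤197, experience 19≥15, interview score 9.7≥7.4).
S5: not dominated (best salary ask).
S6: dominated by S3 (salary ask 179≤193, experience 19≥18, interview score 9.7≥4.8).
S7: not dominated.
S8: not dominated.
S9: not dominated.
S10: dominated by S2 (salary ask 152≤177, experience 13≥3, interview score 9.5≥8.1).
S11: dominated by S2 (salary ask 152≤217, experience 13≥8, interview score 9.5≥9.3).
S12: dominated by S2 (salary ask 152≤235, experience 13≥3, interview score 9.5≥7.3).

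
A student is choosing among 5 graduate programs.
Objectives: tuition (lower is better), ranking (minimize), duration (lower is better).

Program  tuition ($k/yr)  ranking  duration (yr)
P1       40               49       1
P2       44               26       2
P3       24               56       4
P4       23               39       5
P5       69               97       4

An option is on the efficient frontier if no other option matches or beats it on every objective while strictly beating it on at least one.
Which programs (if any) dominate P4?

P1: worse on tuition (40 vs 23).
P2: worse on tuition (44 vs 23).
P3: worse on tuition (24 vs 23).
P5: worse on tuition (69 vs 23).
No option dominates P4.

none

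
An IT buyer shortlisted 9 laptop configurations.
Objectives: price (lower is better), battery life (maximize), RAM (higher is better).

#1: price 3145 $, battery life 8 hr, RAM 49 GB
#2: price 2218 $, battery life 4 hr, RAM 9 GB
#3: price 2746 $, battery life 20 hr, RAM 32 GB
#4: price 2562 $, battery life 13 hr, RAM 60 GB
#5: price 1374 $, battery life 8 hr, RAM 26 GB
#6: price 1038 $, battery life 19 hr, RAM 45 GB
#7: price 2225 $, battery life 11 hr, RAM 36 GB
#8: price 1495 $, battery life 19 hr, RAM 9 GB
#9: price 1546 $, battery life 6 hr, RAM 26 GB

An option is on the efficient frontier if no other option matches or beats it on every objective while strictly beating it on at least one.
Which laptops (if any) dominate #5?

#6: price 1038≤1374, battery life 19≥8, RAM 45≥26 — dominates #5.
Others (#1, #2, #3, #4, #7, #8, #9) are each worse than #5 on at least one objective.

#6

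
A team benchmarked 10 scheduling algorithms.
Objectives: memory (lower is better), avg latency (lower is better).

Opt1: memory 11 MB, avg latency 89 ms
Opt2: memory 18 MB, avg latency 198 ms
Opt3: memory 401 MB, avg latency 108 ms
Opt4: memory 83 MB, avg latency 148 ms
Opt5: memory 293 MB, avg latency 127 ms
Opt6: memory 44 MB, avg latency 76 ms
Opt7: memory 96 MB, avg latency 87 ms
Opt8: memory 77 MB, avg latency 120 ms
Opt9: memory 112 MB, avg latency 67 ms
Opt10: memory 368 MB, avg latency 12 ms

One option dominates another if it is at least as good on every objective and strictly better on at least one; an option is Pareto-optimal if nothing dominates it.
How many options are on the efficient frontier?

4

Opt1: not dominated (best memory).
Opt2: dominated by Opt1 (memory 11≤18, avg latency 89≤198).
Opt3: dominated by Opt1 (memory 11≤401, avg latency 89≤108).
Opt4: dominated by Opt1 (memory 11≤83, avg latency 89≤148).
Opt5: dominated by Opt1 (memory 11≤293, avg latency 89≤127).
Opt6: not dominated.
Opt7: dominated by Opt6 (memory 44≤96, avg latency 76≤87).
Opt8: dominated by Opt1 (memory 11≤77, avg latency 89≤120).
Opt9: not dominated.
Opt10: not dominated (best avg latency).
Pareto-optimal: Opt1, Opt6, Opt9, Opt10 → 4.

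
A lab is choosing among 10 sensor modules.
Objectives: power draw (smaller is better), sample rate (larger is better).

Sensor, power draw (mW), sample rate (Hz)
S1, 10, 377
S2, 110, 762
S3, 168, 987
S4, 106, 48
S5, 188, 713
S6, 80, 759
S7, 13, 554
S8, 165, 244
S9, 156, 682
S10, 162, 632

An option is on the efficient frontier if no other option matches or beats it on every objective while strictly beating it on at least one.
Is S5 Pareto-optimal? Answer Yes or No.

No

S2 vs S5: power draw 110≤188, sample rate 762≥713 — S2 is at least as good on every objective and strictly better on at least one, so S2 dominates S5.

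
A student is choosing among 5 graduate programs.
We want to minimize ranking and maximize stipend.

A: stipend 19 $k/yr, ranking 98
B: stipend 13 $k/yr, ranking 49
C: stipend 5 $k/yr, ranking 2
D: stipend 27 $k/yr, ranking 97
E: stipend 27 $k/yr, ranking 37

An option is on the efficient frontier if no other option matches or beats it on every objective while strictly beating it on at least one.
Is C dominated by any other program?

No

A: worse on ranking (98 vs 2).
B: worse on ranking (49 vs 2).
D: worse on ranking (97 vs 2).
E: worse on ranking (37 vs 2).
No option is at least as good as C on every objective and strictly better on one.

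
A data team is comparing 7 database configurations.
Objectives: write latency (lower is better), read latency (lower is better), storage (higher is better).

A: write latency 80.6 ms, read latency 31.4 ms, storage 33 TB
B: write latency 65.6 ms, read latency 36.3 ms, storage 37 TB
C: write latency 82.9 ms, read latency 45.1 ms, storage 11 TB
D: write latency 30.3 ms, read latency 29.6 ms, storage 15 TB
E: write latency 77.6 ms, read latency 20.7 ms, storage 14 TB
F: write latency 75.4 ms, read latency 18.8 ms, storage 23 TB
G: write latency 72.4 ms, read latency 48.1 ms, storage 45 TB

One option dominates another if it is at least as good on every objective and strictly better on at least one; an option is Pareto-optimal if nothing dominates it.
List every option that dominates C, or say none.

A, B, D, E, F

A: write latency 80.6≤82.9, read latency 31.4≤45.1, storage 33≥11 — dominates C.
B: write latency 65.6≤82.9, read latency 36.3≤45.1, storage 37≥11 — dominates C.
D: write latency 30.3≤82.9, read latency 29.6≤45.1, storage 15≥11 — dominates C.
E: write latency 77.6≤82.9, read latency 20.7≤45.1, storage 14≥11 — dominates C.
F: write latency 75.4≤82.9, read latency 18.8≤45.1, storage 23≥11 — dominates C.
Others (G) are each worse than C on at least one objective.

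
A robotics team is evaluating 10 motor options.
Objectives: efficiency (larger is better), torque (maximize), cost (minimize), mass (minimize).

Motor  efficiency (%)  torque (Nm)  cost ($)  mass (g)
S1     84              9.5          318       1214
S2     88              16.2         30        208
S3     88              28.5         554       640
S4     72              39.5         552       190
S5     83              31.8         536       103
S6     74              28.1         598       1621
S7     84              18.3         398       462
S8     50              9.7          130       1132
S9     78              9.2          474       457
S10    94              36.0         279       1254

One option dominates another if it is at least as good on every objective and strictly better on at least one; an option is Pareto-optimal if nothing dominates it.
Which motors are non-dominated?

S2, S3, S4, S5, S7, S10

S1: dominated by S2 (efficiency 88≥84, torque 16.2≥9.5, cost 30≤318, mass 208≤1214).
S2: not dominated (best cost).
S3: not dominated.
S4: not dominated (best torque).
S5: not dominated (best mass).
S6: dominated by S3 (efficiency 88≥74, torque 28.5≥28.1, cost 554≤598, mass 640≤1621).
S7: not dominated.
S8: dominated by S2 (efficiency 88≥50, torque 16.2≥9.7, cost 30≤130, mass 208≤1132).
S9: dominated by S2 (efficiency 88≥78, torque 16.2≥9.2, cost 30≤474, mass 208≤457).
S10: not dominated (best efficiency).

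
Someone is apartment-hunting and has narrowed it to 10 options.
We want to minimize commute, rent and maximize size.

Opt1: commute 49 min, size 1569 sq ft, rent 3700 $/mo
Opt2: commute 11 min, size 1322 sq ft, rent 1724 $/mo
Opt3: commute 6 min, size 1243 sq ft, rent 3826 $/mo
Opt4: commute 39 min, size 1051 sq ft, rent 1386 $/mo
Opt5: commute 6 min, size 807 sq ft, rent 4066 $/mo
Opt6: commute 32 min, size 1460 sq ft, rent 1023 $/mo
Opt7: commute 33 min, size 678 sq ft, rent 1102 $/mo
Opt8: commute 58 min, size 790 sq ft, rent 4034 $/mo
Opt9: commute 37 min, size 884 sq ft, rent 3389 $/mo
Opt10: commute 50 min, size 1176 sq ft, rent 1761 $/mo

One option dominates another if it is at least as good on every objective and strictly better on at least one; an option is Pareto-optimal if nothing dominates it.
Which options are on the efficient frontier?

Opt1: not dominated (best size).
Opt2: not dominated.
Opt3: not dominated.
Opt4: dominated by Opt6 (commute 32≤39, size 1460≥1051, rent 1023≤1386).
Opt5: dominated by Opt3 (commute 6≤6, size 1243≥807, rent 3826≤4066).
Opt6: not dominated (best rent).
Opt7: dominated by Opt6 (commute 32≤33, size 1460≥678, rent 1023≤1102).
Opt8: dominated by Opt1 (commute 49≤58, size 1569≥790, rent 3700≤4034).
Opt9: dominated by Opt2 (commute 11≤37, size 1322≥884, rent 1724≤3389).
Opt10: dominated by Opt2 (commute 11≤50, size 1322≥1176, rent 1724≤1761).

Opt1, Opt2, Opt3, Opt6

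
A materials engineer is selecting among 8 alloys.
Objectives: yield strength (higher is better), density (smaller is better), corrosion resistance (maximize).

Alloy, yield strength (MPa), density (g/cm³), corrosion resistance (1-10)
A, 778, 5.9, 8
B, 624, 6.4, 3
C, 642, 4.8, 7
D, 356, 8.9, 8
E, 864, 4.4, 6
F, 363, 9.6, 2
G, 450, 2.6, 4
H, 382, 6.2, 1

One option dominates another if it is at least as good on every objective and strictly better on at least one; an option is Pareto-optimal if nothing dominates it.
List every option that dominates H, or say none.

A, C, E, G

A: yield strength 778≥382, density 5.9≤6.2, corrosion resistance 8≥1 — dominates H.
C: yield strength 642≥382, density 4.8≤6.2, corrosion resistance 7≥1 — dominates H.
E: yield strength 864≥382, density 4.4≤6.2, corrosion resistance 6≥1 — dominates H.
G: yield strength 450≥382, density 2.6≤6.2, corrosion resistance 4≥1 — dominates H.
Others (B, D, F) are each worse than H on at least one objective.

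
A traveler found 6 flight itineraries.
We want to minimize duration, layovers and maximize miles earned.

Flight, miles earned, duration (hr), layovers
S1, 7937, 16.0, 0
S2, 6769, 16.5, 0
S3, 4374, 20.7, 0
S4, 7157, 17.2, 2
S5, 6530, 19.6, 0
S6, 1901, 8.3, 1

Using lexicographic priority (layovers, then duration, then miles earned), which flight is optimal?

First minimize layovers: best is 0, kept {S1, S2, S3, S5}.
Then minimize duration: best is 16.0, kept {S1}.

S1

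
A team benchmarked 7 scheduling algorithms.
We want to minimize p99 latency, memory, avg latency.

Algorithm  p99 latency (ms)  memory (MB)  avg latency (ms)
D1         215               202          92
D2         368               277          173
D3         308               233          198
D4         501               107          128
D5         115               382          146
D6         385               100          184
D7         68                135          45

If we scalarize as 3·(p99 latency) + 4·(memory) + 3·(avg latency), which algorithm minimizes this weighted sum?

D7

D1: 3·215 + 4·202 + 3·92 = 1729
D2: 3·368 + 4·277 + 3·173 = 2731
D3: 3·308 + 4·233 + 3·198 = 2450
D4: 3·501 + 4·107 + 3·128 = 2315
D5: 3·115 + 4·382 + 3·146 = 2311
D6: 3·385 + 4·100 + 3·184 = 2107
D7: 3·68 + 4·135 + 3·45 = 879
Lowest: D7 at 879.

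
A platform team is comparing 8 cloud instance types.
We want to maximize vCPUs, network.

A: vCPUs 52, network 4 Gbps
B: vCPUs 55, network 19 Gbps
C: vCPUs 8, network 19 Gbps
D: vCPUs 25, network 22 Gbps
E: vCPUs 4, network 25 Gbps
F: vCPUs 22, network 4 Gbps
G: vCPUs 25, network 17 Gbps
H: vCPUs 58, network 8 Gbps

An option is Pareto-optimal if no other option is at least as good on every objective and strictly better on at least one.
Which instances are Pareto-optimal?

A: dominated by B (vCPUs 55≥52, network 19≥4).
B: not dominated.
C: dominated by B (vCPUs 55≥8, network 19≥19).
D: not dominated.
E: not dominated (best network).
F: dominated by A (vCPUs 52≥22, network 4≥4).
G: dominated by B (vCPUs 55≥25, network 19≥17).
H: not dominated (best vCPUs).

B, D, E, H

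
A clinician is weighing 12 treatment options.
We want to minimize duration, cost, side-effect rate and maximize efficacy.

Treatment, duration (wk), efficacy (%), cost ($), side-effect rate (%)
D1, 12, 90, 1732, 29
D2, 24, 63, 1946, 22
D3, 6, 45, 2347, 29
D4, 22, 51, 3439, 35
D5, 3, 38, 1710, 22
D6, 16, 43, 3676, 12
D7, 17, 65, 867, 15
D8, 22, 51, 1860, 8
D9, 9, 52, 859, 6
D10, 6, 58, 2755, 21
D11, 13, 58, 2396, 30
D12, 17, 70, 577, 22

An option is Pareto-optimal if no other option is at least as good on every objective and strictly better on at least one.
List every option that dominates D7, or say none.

D1: worse on cost (1732 vs 867).
D2: worse on duration (24 vs 17).
D3: worse on efficacy (45 vs 65).
D4: worse on duration (22 vs 17).
D5: worse on efficacy (38 vs 65).
D6: worse on efficacy (43 vs 65).
D8: worse on duration (22 vs 17).
D9: worse on efficacy (52 vs 65).
D10: worse on efficacy (58 vs 65).
D11: worse on efficacy (58 vs 65).
D12: worse on side-effect rate (22 vs 15).
No option dominates D7.

none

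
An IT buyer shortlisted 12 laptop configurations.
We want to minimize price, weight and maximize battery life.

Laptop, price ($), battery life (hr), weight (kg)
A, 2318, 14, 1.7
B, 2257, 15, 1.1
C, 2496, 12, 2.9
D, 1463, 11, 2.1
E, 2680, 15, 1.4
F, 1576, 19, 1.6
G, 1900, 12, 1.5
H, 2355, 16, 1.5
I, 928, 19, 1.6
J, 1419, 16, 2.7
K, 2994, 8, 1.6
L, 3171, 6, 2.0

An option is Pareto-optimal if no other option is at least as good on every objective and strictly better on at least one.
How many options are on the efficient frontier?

A: dominated by B (price 2257≤2318, battery life 15≥14, weight 1.1≤1.7).
B: not dominated (best weight).
C: dominated by A (price 2318≤2496, battery life 14≥12, weight 1.7≤2.9).
D: dominated by I (price 928≤1463, battery life 19≥11, weight 1.6≤2.1).
E: dominated by B (price 2257≤2680, battery life 15≥15, weight 1.1≤1.4).
F: dominated by I (price 928≤1576, battery life 19≥19, weight 1.6≤1.6).
G: not dominated.
H: not dominated.
I: not dominated (best price).
J: dominated by I (price 928≤1419, battery life 19≥16, weight 1.6≤2.7).
K: dominated by B (price 2257≤2994, battery life 15≥8, weight 1.1≤1.6).
L: dominated by A (price 2318≤3171, battery life 14≥6, weight 1.7≤2.0).
Pareto-optimal: B, G, H, I → 4.

4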